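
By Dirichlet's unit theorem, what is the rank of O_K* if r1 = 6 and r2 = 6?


By Dirichlet's unit theorem:
rank = r1 + r2 - 1
= 6 + 6 - 1
= 11

11


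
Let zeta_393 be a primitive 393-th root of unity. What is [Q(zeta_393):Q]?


The degree equals Euler's totient phi(393).
393 = 3 * 131
phi(393) = 260

260


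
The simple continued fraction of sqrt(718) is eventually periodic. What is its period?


Run the CF algorithm for sqrt(718).
a_0 = floor(sqrt(718)) = 26; set m_0=0, q_0=1.
Recurrence: m' = q*a - m,  q' = (d - m'^2)/q,  a' = floor((a_0 + m')/q').
  step 1: m=26, q=42, a=1
  step 2: m=16, q=11, a=3
  step 3: m=17, q=39, a=1
  step 4: m=22, q=6, a=8
  step 5: m=26, q=7, a=7
  step 6: m=23, q=27, a=1
  step 7: m=4, q=26, a=1
  step 8: m=22, q=9, a=5
  step 9: m=23, q=21, a=2
  step 10: m=19, q=17, a=2
  step 11: m=15, q=29, a=1
  step 12: m=14, q=18, a=2
  step 13: m=22, q=13, a=3
  step 14: m=17, q=33, a=1
  step 15: m=16, q=14, a=3
  step 16: m=26, q=3, a=17
  step 17: m=25, q=31, a=1
  step 18: m=6, q=22, a=1
  step 19: m=16, q=21, a=2
  step 20: m=26, q=2, a=26
  step 21: m=26, q=21, a=2
  step 22: m=16, q=22, a=1
  step 23: m=6, q=31, a=1
  step 24: m=25, q=3, a=17
  step 25: m=26, q=14, a=3
  step 26: m=16, q=33, a=1
  step 27: m=17, q=13, a=3
  step 28: m=22, q=18, a=2
  step 29: m=14, q=29, a=1
  step 30: m=15, q=17, a=2
  step 31: m=19, q=21, a=2
  step 32: m=23, q=9, a=5
  step 33: m=22, q=26, a=1
  step 34: m=4, q=27, a=1
  step 35: m=23, q=7, a=7
  step 36: m=26, q=6, a=8
  step 37: m=22, q=39, a=1
  step 38: m=17, q=11, a=3
  step 39: m=16, q=42, a=1
  step 40: m=26, q=1, a=52
a_40 = 2*a_0 = 52, so the period closes here.
sqrt(718) = [26; 1, 3, 1, 8, 7, 1, 1, 5, 2, 2, 1, 2, 3, 1, 3, 17, 1, 1, 2, 26, 2, 1, 1, 17, 3, 1, 3, 2, 1, 2, 2, 5, 1, 1, 7, 8, 1, 3, 1, 52]
Period length = 40

40


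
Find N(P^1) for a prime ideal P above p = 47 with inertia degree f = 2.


N(P^a) = p^(a*f)
= 47^(1*2)
= 47^2
= 2209

2209


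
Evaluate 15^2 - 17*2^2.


x^2 - d*y^2
= 15^2 - 17*2^2
= 225 - 68
= 157

157


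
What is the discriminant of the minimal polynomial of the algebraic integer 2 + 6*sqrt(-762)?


The element 2 + 6*sqrt(-762) has minimal polynomial:
x^2 - 4*x + 27436
Discriminant = (-4)^2 - 4*(27436)
= 16 - 109744
= -109728

-109728


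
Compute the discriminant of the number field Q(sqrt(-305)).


For K = Q(sqrt(d)) with d squarefree: disc(K) = d if d = 1 mod 4, and disc(K) = 4d if d = 2 or 3 mod 4.
Here d = -305, and d mod 4 = 3.
d = 3 mod 4, not 1 (O_K = Z[sqrt(d)]), so disc(K) = 4d = 4 * (-305) = -1220

-1220


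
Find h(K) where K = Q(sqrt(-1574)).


K = Q(sqrt(-1574)). d mod 4 = 2, so D = disc(K) = 4d = -6296
h(K) equals the number of primitive reduced positive-definite forms (a, b, c) = a*x^2 + b*x*y + c*y^2 with b^2 - 4ac = D,
where reduced means |b| <= a <= c, with b >= 0 whenever |b| = a or a = c, and primitive means gcd(a, b, c) = 1.
Reduced forces 3a^2 <= |D| = 6296, so 1 <= a <= 45; b must have the parity of D, and c = (b^2 - D)/(4a) must be an integer >= a.
Enumerate a = 1..45, b in [-a, a]:
  a=1: (1, 0, 1574)  [1]
  a=2: (2, 0, 787)  [1]
  a=3: (3, -2, 525), (3, 2, 525)  [2]
  a=4: none
  a=5: (5, -2, 315), (5, 2, 315)  [2]
  a=6: (6, -4, 263), (6, 4, 263)  [2]
  a=7: (7, -2, 225), (7, 2, 225)  [2]
  a=8: none
  a=9: (9, -2, 175), (9, 2, 175)  [2]
  a=10: (10, -8, 159), (10, 8, 159)  [2]
  a=11..12: none
  a=13: (13, -10, 123), (13, 10, 123)  [2]
  a=14: (14, -12, 115), (14, 12, 115)  [2]
  a=15: (15, -8, 106), (15, -2, 105), (15, 2, 105), (15, 8, 106)  [4]
  a=16..17: none
  a=18: (18, -16, 91), (18, 16, 91)  [2]
  a=19..20: none
  a=21: (21, -16, 78), (21, -2, 75), (21, 2, 75), (21, 16, 78)  [4]
  a=22: none
  a=23: (23, -12, 70), (23, 12, 70)  [2]
  a=24: none
  a=25: (25, -2, 63), (25, 2, 63)  [2]
  a=26: (26, -16, 63), (26, 16, 63)  [2]
  a=27: (27, -20, 62), (27, 20, 62)  [2]
  a=28..29: none
  a=30: (30, -28, 59), (30, -8, 53), (30, 8, 53), (30, 28, 59)  [4]
  a=31: (31, -20, 54), (31, 20, 54)  [2]
  a=32..34: none
  a=35: (35, -12, 46), (35, -2, 45), (35, 2, 45), (35, 12, 46)  [4]
  a=36..38: none
  a=39: (39, -16, 42), (39, -10, 41), (39, 10, 41), (39, 16, 42)  [4]
  a=40..41: none
  a=42: (42, -40, 47), (42, 40, 47)  [2]
  a=43: (43, -38, 45), (43, 38, 45)  [2]
  a=44..45: none
Total reduced forms: 1 + 1 + 2 + 2 + 2 + 2 + 2 + 2 + 2 + 2 + 4 + 2 + 4 + 2 + 2 + 2 + 2 + 4 + 2 + 4 + 4 + 2 + 2 = 54
h = 54

54


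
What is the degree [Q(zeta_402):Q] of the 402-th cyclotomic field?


The degree equals Euler's totient phi(402).
402 = 2 * 3 * 67
phi(402) = 132

132


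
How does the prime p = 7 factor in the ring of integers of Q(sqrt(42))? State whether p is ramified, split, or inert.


K = Q(sqrt(42)). Since d mod 4 = 2, disc(K) = 168.
Check p | disc: 168 mod 7 = 0.
p divides disc, so p ramifies: (p) = P^2 with e=2, f=1, g=1.
Therefore p is ramified.

ramified


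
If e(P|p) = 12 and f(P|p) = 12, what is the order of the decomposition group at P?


|D_P| = e * f
= 12 * 12
= 144

144


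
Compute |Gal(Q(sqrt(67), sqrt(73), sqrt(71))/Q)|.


The 3 square roots of distinct primes are multiplicatively independent over Q,
so [K:Q] = 2^3 and Gal(K/Q) is isomorphic to (Z/2Z)^3.
|Gal| = 2^3 = 8

8


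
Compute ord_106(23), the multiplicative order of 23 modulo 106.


We want ord_106(23), the smallest k >= 1 with 23^k = 1 mod 106.
n = 106 = 2 * 53, phi(106) = 52; the order divides phi(n).
Divisors of 52: 1, 2, 4, 13, 26, 52
Repeated squaring mod 106: 23^1 = 23, 23^2 = 105, 23^4 = 1, 23^8 = 1, 23^16 = 1, 23^32 = 1
Test divisors in increasing order:
  k=1: 23^1 = 23 mod 106
  k=2: 23^2 = 105 mod 106
  k=4: 23^4 = 1 mod 106  <- first divisor giving 1
Order = 4

4


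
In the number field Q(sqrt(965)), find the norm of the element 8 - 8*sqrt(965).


N(a + b*sqrt(d)) = a^2 - d*b^2
= (8)^2 - (965)*(-8)^2
= 64 - 61760
= -61696

-61696


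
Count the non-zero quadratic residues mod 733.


For prime p, the number of non-zero quadratic residues is (p-1)/2.
= (733-1)/2
= 366

366


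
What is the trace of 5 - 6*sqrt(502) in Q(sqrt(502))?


Tr(a + b*sqrt(d)) = (a + b*sqrt(d)) + (a - b*sqrt(d)) = 2a
= 2 * (5)
= 10

10


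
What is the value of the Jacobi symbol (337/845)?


Compute (337/845) via quadratic reciprocity:
  reciprocity: (337/845) -> +(845/337)
  reduce: (171/337)
  reciprocity: (171/337) -> +(337/171)
  reduce: (166/171)
  pull out 2: (2/171) = -1  (since 171 mod 8 = 3)
  reciprocity: (83/171) -> -(171/83)
  reduce: (5/83)
  reciprocity: (5/83) -> +(83/5)
  reduce: (3/5)
  reciprocity: (3/5) -> +(5/3)
  reduce: (2/3)
  pull out 2: (2/3) = -1  (since 3 mod 8 = 3)
  (1/3) = 1
Product of signs = -1

-1


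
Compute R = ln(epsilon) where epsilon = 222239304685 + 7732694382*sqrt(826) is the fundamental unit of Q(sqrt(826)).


epsilon = 222239304685 + 7732694382*sqrt(826)
= 4.4448e+11
R = ln(4.4448e+11)
= 26.8202

26.8202


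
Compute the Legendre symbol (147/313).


p = 313 is prime, so compute (147/313) with the reciprocity algorithm (Jacobi-symbol steps: pull out 2s via (2/n), flip via reciprocity, reduce):
  reciprocity: (147/313) -> +(313/147)
  reduce: (19/147)
  reciprocity: (19/147) -> -(147/19)
  reduce: (14/19)
  pull out 2: (2/19) = -1  (since 19 mod 8 = 3)
  reciprocity: (7/19) -> -(19/7)
  reduce: (5/7)
  reciprocity: (5/7) -> +(7/5)
  reduce: (2/5)
  pull out 2: (2/5) = -1  (since 5 mod 8 = 5)
  (1/5) = 1
Product of signs = 1
(147/313) = 1

1


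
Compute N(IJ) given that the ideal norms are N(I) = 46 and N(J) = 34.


N(IJ) = N(I) * N(J)
= 46 * 34
= 1564

1564


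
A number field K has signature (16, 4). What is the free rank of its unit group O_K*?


By Dirichlet's unit theorem:
rank = r1 + r2 - 1
= 16 + 4 - 1
= 19

19


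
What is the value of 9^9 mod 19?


p = 19 is prime and the exponent is (p-1)/2 = 9, so by Euler's criterion 9^9 = (9/19) = +1 or -1 mod 19.
Compute by square-and-multiply:
  9 = 8 + 1 (binary 1001)
  Repeated squaring mod 19: 9^1 = 9, 9^2 = 5, 9^4 = 6, 9^8 = 17
  9^9 = 9^8 * 9^1 = 17 * 9 mod 19
    17 * 9 = 153 = 1 mod 19
  9^9 = 1 mod 19
Result 1: 9 is a quadratic residue mod 19.
9^9 mod 19 = 1

1


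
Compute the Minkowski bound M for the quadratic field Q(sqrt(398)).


d = 398, d mod 4 = 2, so disc(K) = 4d = 1592; |disc(K)| = 1592
Real quadratic field, so n = 2, s = r2 = 0, r1 = 2
M = (n!/n^n) * (4/pi)^s * sqrt(|disc(K)|) = (2!/2^2) * (4/pi)^0 * sqrt(1592)
= 0.5 * 1.000000 * 39.899875
= 19.9499

19.9499


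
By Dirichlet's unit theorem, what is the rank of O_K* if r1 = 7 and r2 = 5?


By Dirichlet's unit theorem:
rank = r1 + r2 - 1
= 7 + 5 - 1
= 11

11


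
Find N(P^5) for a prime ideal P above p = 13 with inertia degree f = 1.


N(P^a) = p^(a*f)
= 13^(5*1)
= 13^5
= 371293

371293


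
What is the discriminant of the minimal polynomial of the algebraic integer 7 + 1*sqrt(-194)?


The element 7 + 1*sqrt(-194) has minimal polynomial:
x^2 - 14*x + 243
Discriminant = (-14)^2 - 4*(243)
= 196 - 972
= -776

-776


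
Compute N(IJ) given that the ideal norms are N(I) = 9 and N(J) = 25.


N(IJ) = N(I) * N(J)
= 9 * 25
= 225

225


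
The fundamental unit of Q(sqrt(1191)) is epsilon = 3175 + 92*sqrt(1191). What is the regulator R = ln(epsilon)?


epsilon = 3175 + 92*sqrt(1191)
= 6349.9998
R = ln(6349.9998)
= 8.7562

8.7562


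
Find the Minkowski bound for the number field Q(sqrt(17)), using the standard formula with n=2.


d = 17, d mod 4 = 1, so disc(K) = d = 17; |disc(K)| = 17
Real quadratic field, so n = 2, s = r2 = 0, r1 = 2
M = (n!/n^n) * (4/pi)^s * sqrt(|disc(K)|) = (2!/2^2) * (4/pi)^0 * sqrt(17)
= 0.5 * 1.000000 * 4.123106
= 2.0616

2.0616


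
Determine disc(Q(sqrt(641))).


For K = Q(sqrt(d)) with d squarefree: disc(K) = d if d = 1 mod 4, and disc(K) = 4d if d = 2 or 3 mod 4.
Here d = 641, and d mod 4 = 1.
d = 1 mod 4 (O_K = Z[(1+sqrt(d))/2]), so disc(K) = d = 641

641


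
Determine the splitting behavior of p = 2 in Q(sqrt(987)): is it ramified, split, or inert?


K = Q(sqrt(987)). Since d mod 4 = 3, disc(K) = 3948.
Check p | disc: 3948 mod 2 = 0.
p divides disc, so p ramifies: (p) = P^2 with e=2, f=1, g=1.
Therefore p is ramified.

ramified


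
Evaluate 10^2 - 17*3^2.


x^2 - d*y^2
= 10^2 - 17*3^2
= 100 - 153
= -53

-53


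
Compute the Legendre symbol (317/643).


p = 643 is prime, so compute (317/643) with the reciprocity algorithm (Jacobi-symbol steps: pull out 2s via (2/n), flip via reciprocity, reduce):
  reciprocity: (317/643) -> +(643/317)
  reduce: (9/317)
  reciprocity: (9/317) -> +(317/9)
  reduce: (2/9)
  pull out 2: (2/9) = +1  (since 9 mod 8 = 1)
  (1/9) = 1
Product of signs = 1
(317/643) = 1

1


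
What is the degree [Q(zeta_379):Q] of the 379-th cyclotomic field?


The degree equals Euler's totient phi(379).
379 = 379
phi(379) = 378

378


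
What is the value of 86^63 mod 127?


p = 127 is prime and the exponent is (p-1)/2 = 63, so by Euler's criterion 86^63 = (86/127) = +1 or -1 mod 127.
Compute by square-and-multiply:
  63 = 32 + 16 + 8 + 4 + 2 + 1 (binary 111111)
  Repeated squaring mod 127: 86^1 = 86, 86^2 = 30, 86^4 = 11, 86^8 = 121, 86^16 = 36, 86^32 = 26
  86^63 = 86^32 * 86^16 * 86^8 * 86^4 * 86^2 * 86^1 = 26 * 36 * 121 * 11 * 30 * 86 mod 127
    26 * 36 = 936 = 47 mod 127
    47 * 121 = 5687 = 99 mod 127
    99 * 11 = 1089 = 73 mod 127
    73 * 30 = 2190 = 31 mod 127
    31 * 86 = 2666 = 126 mod 127
  86^63 = 126 mod 127
Result 126 = p - 1 = -1 mod 127: 86 is a quadratic non-residue mod 127. As a residue in [0, p-1] the value is 126.
86^63 mod 127 = 126

126


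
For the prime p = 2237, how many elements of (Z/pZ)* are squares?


For prime p, the number of non-zero quadratic residues is (p-1)/2.
= (2237-1)/2
= 1118

1118


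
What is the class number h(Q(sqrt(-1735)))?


K = Q(sqrt(-1735)). d mod 4 = 1, so D = disc(K) = d = -1735
h(K) equals the number of primitive reduced positive-definite forms (a, b, c) = a*x^2 + b*x*y + c*y^2 with b^2 - 4ac = D,
where reduced means |b| <= a <= c, with b >= 0 whenever |b| = a or a = c, and primitive means gcd(a, b, c) = 1.
Reduced forces 3a^2 <= |D| = 1735, so 1 <= a <= 24; b must have the parity of D, and c = (b^2 - D)/(4a) must be an integer >= a.
Enumerate a = 1..24, b in [-a, a]:
  a=1: (1, 1, 434)  [1]
  a=2: (2, -1, 217), (2, 1, 217)  [2]
  a=3: none
  a=4: (4, -3, 109), (4, 3, 109)  [2]
  a=5: (5, 5, 88)  [1]
  a=6: none
  a=7: (7, -1, 62), (7, 1, 62)  [2]
  a=8: (8, -5, 55), (8, 5, 55)  [2]
  a=9: none
  a=10: (10, -5, 44), (10, 5, 44)  [2]
  a=11: (11, -5, 40), (11, 5, 40)  [2]
  a=12..13: none
  a=14: (14, -13, 34), (14, -1, 31), (14, 1, 31), (14, 13, 34)  [4]
  a=15: none
  a=16: (16, -11, 29), (16, 11, 29)  [2]
  a=17: (17, -13, 28), (17, 13, 28)  [2]
  a=18..19: none
  a=20: (20, -5, 22), (20, 5, 22)  [2]
  a=21: none
  a=22: (22, -17, 23), (22, 17, 23)  [2]
  a=23..24: none
Total reduced forms: 1 + 2 + 2 + 1 + 2 + 2 + 2 + 2 + 4 + 2 + 2 + 2 + 2 = 26
h = 26

26


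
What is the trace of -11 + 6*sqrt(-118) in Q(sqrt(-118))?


Tr(a + b*sqrt(d)) = (a + b*sqrt(d)) + (a - b*sqrt(d)) = 2a
= 2 * (-11)
= -22

-22


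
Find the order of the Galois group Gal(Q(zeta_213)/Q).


|Gal(Q(zeta_213)/Q)| = phi(213)
= 140

140


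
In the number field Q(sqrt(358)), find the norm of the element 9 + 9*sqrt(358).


N(a + b*sqrt(d)) = a^2 - d*b^2
= (9)^2 - (358)*(9)^2
= 81 - 28998
= -28917

-28917


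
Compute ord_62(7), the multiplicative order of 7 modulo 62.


We want ord_62(7), the smallest k >= 1 with 7^k = 1 mod 62.
n = 62 = 2 * 31, phi(62) = 30; the order divides phi(n).
Divisors of 30: 1, 2, 3, 5, 6, 10, 15, 30
Repeated squaring mod 62: 7^1 = 7, 7^2 = 49, 7^4 = 45, 7^8 = 41, 7^16 = 7
Test divisors in increasing order:
  k=1: 7^1 = 7 mod 62
  k=2: 7^2 = 49 mod 62
  k=3: 7^3 = 49 * 7 = 33 mod 62
  k=5: 7^5 = 45 * 7 = 5 mod 62
  k=6: 7^6 = 45 * 49 = 35 mod 62
  k=10: 7^10 = 41 * 49 = 25 mod 62
  k=15: 7^15 = 41 * 45 * 49 * 7 = 1 mod 62  <- first divisor giving 1
Order = 15

15


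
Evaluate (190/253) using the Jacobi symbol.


Compute (190/253) via quadratic reciprocity:
  pull out 2: (2/253) = -1  (since 253 mod 8 = 5)
  reciprocity: (95/253) -> +(253/95)
  reduce: (63/95)
  reciprocity: (63/95) -> -(95/63)
  reduce: (32/63)
  pull out 2: (2/63) = +1  (since 63 mod 8 = 7)
  pull out 2: (2/63) = +1  (since 63 mod 8 = 7)
  pull out 2: (2/63) = +1  (since 63 mod 8 = 7)
  pull out 2: (2/63) = +1  (since 63 mod 8 = 7)
  pull out 2: (2/63) = +1  (since 63 mod 8 = 7)
  (1/63) = 1
Product of signs = 1

1


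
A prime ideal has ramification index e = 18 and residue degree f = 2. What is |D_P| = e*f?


|D_P| = e * f
= 18 * 2
= 36

36


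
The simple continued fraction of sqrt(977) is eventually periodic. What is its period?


Run the CF algorithm for sqrt(977).
a_0 = floor(sqrt(977)) = 31; set m_0=0, q_0=1.
Recurrence: m' = q*a - m,  q' = (d - m'^2)/q,  a' = floor((a_0 + m')/q').
  step 1: m=31, q=16, a=3
  step 2: m=17, q=43, a=1
  step 3: m=26, q=7, a=8
  step 4: m=30, q=11, a=5
  step 5: m=25, q=32, a=1
  step 6: m=7, q=29, a=1
  step 7: m=22, q=17, a=3
  step 8: m=29, q=8, a=7
  step 9: m=27, q=31, a=1
  step 10: m=4, q=31, a=1
  step 11: m=27, q=8, a=7
  step 12: m=29, q=17, a=3
  step 13: m=22, q=29, a=1
  step 14: m=7, q=32, a=1
  step 15: m=25, q=11, a=5
  step 16: m=30, q=7, a=8
  step 17: m=26, q=43, a=1
  step 18: m=17, q=16, a=3
  step 19: m=31, q=1, a=62
a_19 = 2*a_0 = 62, so the period closes here.
sqrt(977) = [31; 3, 1, 8, 5, 1, 1, 3, 7, 1, 1, 7, 3, 1, 1, 5, 8, 1, 3, 62]
Period length = 19

19


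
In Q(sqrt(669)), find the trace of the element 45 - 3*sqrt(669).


Tr(a + b*sqrt(d)) = (a + b*sqrt(d)) + (a - b*sqrt(d)) = 2a
= 2 * (45)
= 90

90


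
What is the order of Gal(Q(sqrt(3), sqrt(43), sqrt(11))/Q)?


The 3 square roots of distinct primes are multiplicatively independent over Q,
so [K:Q] = 2^3 and Gal(K/Q) is isomorphic to (Z/2Z)^3.
|Gal| = 2^3 = 8

8


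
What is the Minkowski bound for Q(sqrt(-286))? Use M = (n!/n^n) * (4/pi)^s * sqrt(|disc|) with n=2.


d = -286, d mod 4 = 2, so disc(K) = 4d = -1144; |disc(K)| = 1144
Imaginary quadratic field, so n = 2, s = r2 = 1, r1 = 0
M = (n!/n^n) * (4/pi)^s * sqrt(|disc(K)|) = (2!/2^2) * (4/pi)^1 * sqrt(1144)
= 0.5 * 1.273240 * 33.823069
= 21.5324

21.5324


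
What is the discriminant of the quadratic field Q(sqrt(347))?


For K = Q(sqrt(d)) with d squarefree: disc(K) = d if d = 1 mod 4, and disc(K) = 4d if d = 2 or 3 mod 4.
Here d = 347, and d mod 4 = 3.
d = 3 mod 4, not 1 (O_K = Z[sqrt(d)]), so disc(K) = 4d = 4 * (347) = 1388

1388


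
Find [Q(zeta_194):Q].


The degree equals Euler's totient phi(194).
194 = 2 * 97
phi(194) = 96

96


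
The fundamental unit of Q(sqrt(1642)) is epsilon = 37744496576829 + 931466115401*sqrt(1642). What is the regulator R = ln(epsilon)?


epsilon = 37744496576829 + 931466115401*sqrt(1642)
= 7.5489e+13
R = ln(7.5489e+13)
= 31.9550

31.9550


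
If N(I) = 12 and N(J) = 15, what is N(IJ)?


N(IJ) = N(I) * N(J)
= 12 * 15
= 180

180


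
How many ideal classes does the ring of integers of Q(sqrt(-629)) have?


K = Q(sqrt(-629)). d mod 4 = 3, so D = disc(K) = 4d = -2516
h(K) equals the number of primitive reduced positive-definite forms (a, b, c) = a*x^2 + b*x*y + c*y^2 with b^2 - 4ac = D,
where reduced means |b| <= a <= c, with b >= 0 whenever |b| = a or a = c, and primitive means gcd(a, b, c) = 1.
Reduced forces 3a^2 <= |D| = 2516, so 1 <= a <= 28; b must have the parity of D, and c = (b^2 - D)/(4a) must be an integer >= a.
Enumerate a = 1..28, b in [-a, a]:
  a=1: (1, 0, 629)  [1]
  a=2: (2, 2, 315)  [1]
  a=3: (3, -2, 210), (3, 2, 210)  [2]
  a=4: none
  a=5: (5, -2, 126), (5, 2, 126)  [2]
  a=6: (6, -2, 105), (6, 2, 105)  [2]
  a=7: (7, -2, 90), (7, 2, 90)  [2]
  a=8: none
  a=9: (9, -2, 70), (9, 2, 70)  [2]
  a=10: (10, -2, 63), (10, 2, 63)  [2]
  a=11: (11, -6, 58), (11, 6, 58)  [2]
  a=12..13: none
  a=14: (14, -2, 45), (14, 2, 45)  [2]
  a=15: (15, -8, 43), (15, -2, 42), (15, 2, 42), (15, 8, 43)  [4]
  a=16: none
  a=17: (17, 0, 37)  [1]
  a=18: (18, -2, 35), (18, 2, 35)  [2]
  a=19: (19, -12, 35), (19, 12, 35)  [2]
  a=20: none
  a=21: (21, -16, 33), (21, -2, 30), (21, 2, 30), (21, 16, 33)  [4]
  a=22: (22, -6, 29), (22, 6, 29)  [2]
  a=23..24: none
  a=25: (25, -22, 30), (25, 22, 30)  [2]
  a=26: none
  a=27: (27, 20, 27)  [1]
  a=28: none
Total reduced forms: 1 + 1 + 2 + 2 + 2 + 2 + 2 + 2 + 2 + 2 + 4 + 1 + 2 + 2 + 4 + 2 + 2 + 1 = 36
h = 36

36


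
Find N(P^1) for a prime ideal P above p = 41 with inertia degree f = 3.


N(P^a) = p^(a*f)
= 41^(1*3)
= 41^3
= 68921

68921


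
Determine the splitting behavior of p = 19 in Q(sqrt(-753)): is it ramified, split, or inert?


K = Q(sqrt(-753)). Since d mod 4 = 3, disc(K) = -3012.
Check p | disc: -3012 mod 19 = 9.
p does not divide disc. Compute Legendre symbol (d/p):
7^((19-1)/2) mod 19 = 1
(d/p) = 1, so p splits: (p) = P*P' with e=1, f=1, g=2.
Therefore p is split.

split


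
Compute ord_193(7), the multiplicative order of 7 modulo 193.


We want ord_193(7), the smallest k >= 1 with 7^k = 1 mod 193.
n = 193 = 193, phi(193) = 192; the order divides phi(n).
Divisors of 192: 1, 2, 3, 4, 6, 8, 12, 16, 24, 32, 48, 64, 96, 192
Repeated squaring mod 193: 7^1 = 7, 7^2 = 49, 7^4 = 85, 7^8 = 84, 7^16 = 108, 7^32 = 84, 7^64 = 108, 7^128 = 84
Test divisors in increasing order:
  k=1: 7^1 = 7 mod 193
  k=2: 7^2 = 49 mod 193
  k=3: 7^3 = 49 * 7 = 150 mod 193
  k=4: 7^4 = 85 mod 193
  k=6: 7^6 = 85 * 49 = 112 mod 193
  k=8: 7^8 = 84 mod 193
  k=12: 7^12 = 84 * 85 = 192 mod 193
  k=16: 7^16 = 108 mod 193
  k=24: 7^24 = 108 * 84 = 1 mod 193  <- first divisor giving 1
Order = 24

24


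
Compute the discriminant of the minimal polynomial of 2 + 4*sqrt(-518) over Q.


The element 2 + 4*sqrt(-518) has minimal polynomial:
x^2 - 4*x + 8292
Discriminant = (-4)^2 - 4*(8292)
= 16 - 33168
= -33152

-33152


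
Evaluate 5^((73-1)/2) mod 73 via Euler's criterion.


p = 73 is prime and the exponent is (p-1)/2 = 36, so by Euler's criterion 5^36 = (5/73) = +1 or -1 mod 73.
Compute by square-and-multiply:
  36 = 32 + 4 (binary 100100)
  Repeated squaring mod 73: 5^1 = 5, 5^2 = 25, 5^4 = 41, 5^8 = 2, 5^16 = 4, 5^32 = 16
  5^36 = 5^32 * 5^4 = 16 * 41 mod 73
    16 * 41 = 656 = 72 mod 73
  5^36 = 72 mod 73
Result 72 = p - 1 = -1 mod 73: 5 is a quadratic non-residue mod 73. As a residue in [0, p-1] the value is 72.
5^36 mod 73 = 72

72


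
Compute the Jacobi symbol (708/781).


Compute (708/781) via quadratic reciprocity:
  pull out 2: (2/781) = -1  (since 781 mod 8 = 5)
  pull out 2: (2/781) = -1  (since 781 mod 8 = 5)
  reciprocity: (177/781) -> +(781/177)
  reduce: (73/177)
  reciprocity: (73/177) -> +(177/73)
  reduce: (31/73)
  reciprocity: (31/73) -> +(73/31)
  reduce: (11/31)
  reciprocity: (11/31) -> -(31/11)
  reduce: (9/11)
  reciprocity: (9/11) -> +(11/9)
  reduce: (2/9)
  pull out 2: (2/9) = +1  (since 9 mod 8 = 1)
  (1/9) = 1
Product of signs = -1

-1


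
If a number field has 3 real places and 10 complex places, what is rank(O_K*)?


By Dirichlet's unit theorem:
rank = r1 + r2 - 1
= 3 + 10 - 1
= 12

12


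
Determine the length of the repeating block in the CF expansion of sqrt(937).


Run the CF algorithm for sqrt(937).
a_0 = floor(sqrt(937)) = 30; set m_0=0, q_0=1.
Recurrence: m' = q*a - m,  q' = (d - m'^2)/q,  a' = floor((a_0 + m')/q').
  step 1: m=30, q=37, a=1
  step 2: m=7, q=24, a=1
  step 3: m=17, q=27, a=1
  step 4: m=10, q=31, a=1
  step 5: m=21, q=16, a=3
  step 6: m=27, q=13, a=4
  step 7: m=25, q=24, a=2
  step 8: m=23, q=17, a=3
  step 9: m=28, q=9, a=6
  step 10: m=26, q=29, a=1
  step 11: m=3, q=32, a=1
  step 12: m=29, q=3, a=19
  step 13: m=28, q=51, a=1
  step 14: m=23, q=8, a=6
  step 15: m=25, q=39, a=1
  step 16: m=14, q=19, a=2
  step 17: m=24, q=19, a=2
  step 18: m=14, q=39, a=1
  step 19: m=25, q=8, a=6
  step 20: m=23, q=51, a=1
  step 21: m=28, q=3, a=19
  step 22: m=29, q=32, a=1
  step 23: m=3, q=29, a=1
  step 24: m=26, q=9, a=6
  step 25: m=28, q=17, a=3
  step 26: m=23, q=24, a=2
  step 27: m=25, q=13, a=4
  step 28: m=27, q=16, a=3
  step 29: m=21, q=31, a=1
  step 30: m=10, q=27, a=1
  step 31: m=17, q=24, a=1
  step 32: m=7, q=37, a=1
  step 33: m=30, q=1, a=60
a_33 = 2*a_0 = 60, so the period closes here.
sqrt(937) = [30; 1, 1, 1, 1, 3, 4, 2, 3, 6, 1, 1, 19, 1, 6, 1, 2, 2, 1, 6, 1, 19, 1, 1, 6, 3, 2, 4, 3, 1, 1, 1, 1, 60]
Period length = 33

33


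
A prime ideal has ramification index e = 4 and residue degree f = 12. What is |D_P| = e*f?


|D_P| = e * f
= 4 * 12
= 48

48


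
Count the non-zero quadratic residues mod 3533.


For prime p, the number of non-zero quadratic residues is (p-1)/2.
= (3533-1)/2
= 1766

1766


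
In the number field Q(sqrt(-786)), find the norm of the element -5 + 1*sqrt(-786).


N(a + b*sqrt(d)) = a^2 - d*b^2
= (-5)^2 - (-786)*(1)^2
= 25 + 786
= 811

811


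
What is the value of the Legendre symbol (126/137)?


p = 137 is prime, so compute (126/137) with the reciprocity algorithm (Jacobi-symbol steps: pull out 2s via (2/n), flip via reciprocity, reduce):
  pull out 2: (2/137) = +1  (since 137 mod 8 = 1)
  reciprocity: (63/137) -> +(137/63)
  reduce: (11/63)
  reciprocity: (11/63) -> -(63/11)
  reduce: (8/11)
  pull out 2: (2/11) = -1  (since 11 mod 8 = 3)
  pull out 2: (2/11) = -1  (since 11 mod 8 = 3)
  pull out 2: (2/11) = -1  (since 11 mod 8 = 3)
  (1/11) = 1
Product of signs = 1
(126/137) = 1

1


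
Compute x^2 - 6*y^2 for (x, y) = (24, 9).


x^2 - d*y^2
= 24^2 - 6*9^2
= 576 - 486
= 90

90


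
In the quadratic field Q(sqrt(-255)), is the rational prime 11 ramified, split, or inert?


K = Q(sqrt(-255)). Since d mod 4 = 1, disc(K) = -255.
Check p | disc: -255 mod 11 = 9.
p does not divide disc. Compute Legendre symbol (d/p):
9^((11-1)/2) mod 11 = 1
(d/p) = 1, so p splits: (p) = P*P' with e=1, f=1, g=2.
Therefore p is split.

split


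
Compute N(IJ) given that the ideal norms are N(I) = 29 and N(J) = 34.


N(IJ) = N(I) * N(J)
= 29 * 34
= 986

986


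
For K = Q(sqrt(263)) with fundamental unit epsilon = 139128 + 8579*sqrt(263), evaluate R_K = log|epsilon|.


epsilon = 139128 + 8579*sqrt(263)
= 278256.0000
R = ln(278256.0000)
= 12.5363

12.5363


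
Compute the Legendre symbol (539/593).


p = 593 is prime, so compute (539/593) with the reciprocity algorithm (Jacobi-symbol steps: pull out 2s via (2/n), flip via reciprocity, reduce):
  reciprocity: (539/593) -> +(593/539)
  reduce: (54/539)
  pull out 2: (2/539) = -1  (since 539 mod 8 = 3)
  reciprocity: (27/539) -> -(539/27)
  reduce: (26/27)
  pull out 2: (2/27) = -1  (since 27 mod 8 = 3)
  reciprocity: (13/27) -> +(27/13)
  reduce: (1/13)
  (1/13) = 1
Product of signs = -1
(539/593) = -1

-1


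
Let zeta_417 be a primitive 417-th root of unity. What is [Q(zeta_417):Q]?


The degree equals Euler's totient phi(417).
417 = 3 * 139
phi(417) = 276

276


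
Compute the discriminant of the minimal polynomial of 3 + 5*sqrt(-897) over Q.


The element 3 + 5*sqrt(-897) has minimal polynomial:
x^2 - 6*x + 22434
Discriminant = (-6)^2 - 4*(22434)
= 36 - 89736
= -89700

-89700


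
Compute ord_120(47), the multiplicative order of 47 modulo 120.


We want ord_120(47), the smallest k >= 1 with 47^k = 1 mod 120.
n = 120 = 2^3 * 3 * 5, phi(120) = 32; the order divides phi(n).
Divisors of 32: 1, 2, 4, 8, 16, 32
Repeated squaring mod 120: 47^1 = 47, 47^2 = 49, 47^4 = 1, 47^8 = 1, 47^16 = 1, 47^32 = 1
Test divisors in increasing order:
  k=1: 47^1 = 47 mod 120
  k=2: 47^2 = 49 mod 120
  k=4: 47^4 = 1 mod 120  <- first divisor giving 1
Order = 4

4


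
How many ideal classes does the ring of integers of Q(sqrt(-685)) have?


K = Q(sqrt(-685)). d mod 4 = 3, so D = disc(K) = 4d = -2740
h(K) equals the number of primitive reduced positive-definite forms (a, b, c) = a*x^2 + b*x*y + c*y^2 with b^2 - 4ac = D,
where reduced means |b| <= a <= c, with b >= 0 whenever |b| = a or a = c, and primitive means gcd(a, b, c) = 1.
Reduced forces 3a^2 <= |D| = 2740, so 1 <= a <= 30; b must have the parity of D, and c = (b^2 - D)/(4a) must be an integer >= a.
Enumerate a = 1..30, b in [-a, a]:
  a=1: (1, 0, 685)  [1]
  a=2: (2, 2, 343)  [1]
  a=3..4: none
  a=5: (5, 0, 137)  [1]
  a=6: none
  a=7: (7, -2, 98), (7, 2, 98)  [2]
  a=8..9: none
  a=10: (10, 10, 71)  [1]
  a=11..12: none
  a=13: (13, -4, 53), (13, 4, 53)  [2]
  a=14: (14, -2, 49), (14, 2, 49)  [2]
  a=15..25: none
  a=26: (26, -22, 31), (26, 22, 31)  [2]
  a=27..30: none
Total reduced forms: 1 + 1 + 1 + 2 + 1 + 2 + 2 + 2 = 12
h = 12

12


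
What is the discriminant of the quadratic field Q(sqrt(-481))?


For K = Q(sqrt(d)) with d squarefree: disc(K) = d if d = 1 mod 4, and disc(K) = 4d if d = 2 or 3 mod 4.
Here d = -481, and d mod 4 = 3.
d = 3 mod 4, not 1 (O_K = Z[sqrt(d)]), so disc(K) = 4d = 4 * (-481) = -1924

-1924


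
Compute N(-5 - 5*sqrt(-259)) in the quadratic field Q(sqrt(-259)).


N(a + b*sqrt(d)) = a^2 - d*b^2
= (-5)^2 - (-259)*(-5)^2
= 25 + 6475
= 6500

6500


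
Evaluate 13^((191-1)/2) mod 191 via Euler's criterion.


p = 191 is prime and the exponent is (p-1)/2 = 95, so by Euler's criterion 13^95 = (13/191) = +1 or -1 mod 191.
Compute by square-and-multiply:
  95 = 64 + 16 + 8 + 4 + 2 + 1 (binary 1011111)
  Repeated squaring mod 191: 13^1 = 13, 13^2 = 169, 13^4 = 102, 13^8 = 90, 13^16 = 78, 13^32 = 163, 13^64 = 20
  13^95 = 13^64 * 13^16 * 13^8 * 13^4 * 13^2 * 13^1 = 20 * 78 * 90 * 102 * 169 * 13 mod 191
    20 * 78 = 1560 = 32 mod 191
    32 * 90 = 2880 = 15 mod 191
    15 * 102 = 1530 = 2 mod 191
    2 * 169 = 338 = 147 mod 191
    147 * 13 = 1911 = 1 mod 191
  13^95 = 1 mod 191
Result 1: 13 is a quadratic residue mod 191.
13^95 mod 191 = 1

1


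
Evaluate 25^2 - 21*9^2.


x^2 - d*y^2
= 25^2 - 21*9^2
= 625 - 1701
= -1076

-1076


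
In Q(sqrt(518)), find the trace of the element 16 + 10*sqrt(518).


Tr(a + b*sqrt(d)) = (a + b*sqrt(d)) + (a - b*sqrt(d)) = 2a
= 2 * (16)
= 32

32


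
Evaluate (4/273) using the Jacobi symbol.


Compute (4/273) via quadratic reciprocity:
  pull out 2: (2/273) = +1  (since 273 mod 8 = 1)
  pull out 2: (2/273) = +1  (since 273 mod 8 = 1)
  (1/273) = 1
Product of signs = 1

1


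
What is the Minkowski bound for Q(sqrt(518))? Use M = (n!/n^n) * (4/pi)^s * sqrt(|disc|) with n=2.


d = 518, d mod 4 = 2, so disc(K) = 4d = 2072; |disc(K)| = 2072
Real quadratic field, so n = 2, s = r2 = 0, r1 = 2
M = (n!/n^n) * (4/pi)^s * sqrt(|disc(K)|) = (2!/2^2) * (4/pi)^0 * sqrt(2072)
= 0.5 * 1.000000 * 45.519227
= 22.7596

22.7596


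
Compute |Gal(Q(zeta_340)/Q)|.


|Gal(Q(zeta_340)/Q)| = phi(340)
= 128

128


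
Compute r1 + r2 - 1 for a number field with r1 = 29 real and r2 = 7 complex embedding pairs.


By Dirichlet's unit theorem:
rank = r1 + r2 - 1
= 29 + 7 - 1
= 35

35


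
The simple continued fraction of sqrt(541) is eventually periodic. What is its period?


Run the CF algorithm for sqrt(541).
a_0 = floor(sqrt(541)) = 23; set m_0=0, q_0=1.
Recurrence: m' = q*a - m,  q' = (d - m'^2)/q,  a' = floor((a_0 + m')/q').
  step 1: m=23, q=12, a=3
  step 2: m=13, q=31, a=1
  step 3: m=18, q=7, a=5
  step 4: m=17, q=36, a=1
  step 5: m=19, q=5, a=8
  step 6: m=21, q=20, a=2
  step 7: m=19, q=9, a=4
  step 8: m=17, q=28, a=1
  step 9: m=11, q=15, a=2
  step 10: m=19, q=12, a=3
  step 11: m=17, q=21, a=1
  step 12: m=4, q=25, a=1
  step 13: m=21, q=4, a=11
  step 14: m=23, q=3, a=15
  step 15: m=22, q=19, a=2
  step 16: m=16, q=15, a=2
  step 17: m=14, q=23, a=1
  step 18: m=9, q=20, a=1
  step 19: m=11, q=21, a=1
  step 20: m=10, q=21, a=1
  step 21: m=11, q=20, a=1
  step 22: m=9, q=23, a=1
  step 23: m=14, q=15, a=2
  step 24: m=16, q=19, a=2
  step 25: m=22, q=3, a=15
  step 26: m=23, q=4, a=11
  step 27: m=21, q=25, a=1
  step 28: m=4, q=21, a=1
  step 29: m=17, q=12, a=3
  step 30: m=19, q=15, a=2
  step 31: m=11, q=28, a=1
  step 32: m=17, q=9, a=4
  step 33: m=19, q=20, a=2
  step 34: m=21, q=5, a=8
  step 35: m=19, q=36, a=1
  step 36: m=17, q=7, a=5
  step 37: m=18, q=31, a=1
  step 38: m=13, q=12, a=3
  step 39: m=23, q=1, a=46
a_39 = 2*a_0 = 46, so the period closes here.
sqrt(541) = [23; 3, 1, 5, 1, 8, 2, 4, 1, 2, 3, 1, 1, 11, 15, 2, 2, 1, 1, 1, 1, 1, 1, 2, 2, 15, 11, 1, 1, 3, 2, 1, 4, 2, 8, 1, 5, 1, 3, 46]
Period length = 39

39


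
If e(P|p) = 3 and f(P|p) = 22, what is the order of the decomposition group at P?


|D_P| = e * f
= 3 * 22
= 66

66


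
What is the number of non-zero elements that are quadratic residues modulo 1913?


For prime p, the number of non-zero quadratic residues is (p-1)/2.
= (1913-1)/2
= 956

956


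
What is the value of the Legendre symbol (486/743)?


p = 743 is prime, so compute (486/743) with the reciprocity algorithm (Jacobi-symbol steps: pull out 2s via (2/n), flip via reciprocity, reduce):
  pull out 2: (2/743) = +1  (since 743 mod 8 = 7)
  reciprocity: (243/743) -> -(743/243)
  reduce: (14/243)
  pull out 2: (2/243) = -1  (since 243 mod 8 = 3)
  reciprocity: (7/243) -> -(243/7)
  reduce: (5/7)
  reciprocity: (5/7) -> +(7/5)
  reduce: (2/5)
  pull out 2: (2/5) = -1  (since 5 mod 8 = 5)
  (1/5) = 1
Product of signs = 1
(486/743) = 1

1


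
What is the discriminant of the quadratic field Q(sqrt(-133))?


For K = Q(sqrt(d)) with d squarefree: disc(K) = d if d = 1 mod 4, and disc(K) = 4d if d = 2 or 3 mod 4.
Here d = -133, and d mod 4 = 3.
d = 3 mod 4, not 1 (O_K = Z[sqrt(d)]), so disc(K) = 4d = 4 * (-133) = -532

-532


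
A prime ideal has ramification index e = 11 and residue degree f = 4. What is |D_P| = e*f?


|D_P| = e * f
= 11 * 4
= 44

44


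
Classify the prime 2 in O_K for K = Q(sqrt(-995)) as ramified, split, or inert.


K = Q(sqrt(-995)). Since d mod 4 = 1, disc(K) = -995.
Check p | disc: -995 mod 2 = 1.
p=2 does not divide disc (d is 1 mod 4). 2 splits iff d = 1 mod 8.
d mod 8 = 5, so (d/2) = -1.
(d/p) = -1, so p is inert: (p) stays prime with e=1, f=2, g=1.
Therefore p is inert.

inert


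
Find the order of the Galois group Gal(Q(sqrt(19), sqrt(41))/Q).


The 2 square roots of distinct primes are multiplicatively independent over Q,
so [K:Q] = 2^2 and Gal(K/Q) is isomorphic to (Z/2Z)^2.
|Gal| = 2^2 = 4

4


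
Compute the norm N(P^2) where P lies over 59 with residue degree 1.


N(P^a) = p^(a*f)
= 59^(2*1)
= 59^2
= 3481

3481


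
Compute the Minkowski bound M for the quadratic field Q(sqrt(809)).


d = 809, d mod 4 = 1, so disc(K) = d = 809; |disc(K)| = 809
Real quadratic field, so n = 2, s = r2 = 0, r1 = 2
M = (n!/n^n) * (4/pi)^s * sqrt(|disc(K)|) = (2!/2^2) * (4/pi)^0 * sqrt(809)
= 0.5 * 1.000000 * 28.442925
= 14.2215

14.2215


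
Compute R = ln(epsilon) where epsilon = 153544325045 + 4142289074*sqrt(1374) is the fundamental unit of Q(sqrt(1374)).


epsilon = 153544325045 + 4142289074*sqrt(1374)
= 3.0709e+11
R = ln(3.0709e+11)
= 26.4504

26.4504


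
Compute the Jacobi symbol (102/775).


Compute (102/775) via quadratic reciprocity:
  pull out 2: (2/775) = +1  (since 775 mod 8 = 7)
  reciprocity: (51/775) -> -(775/51)
  reduce: (10/51)
  pull out 2: (2/51) = -1  (since 51 mod 8 = 3)
  reciprocity: (5/51) -> +(51/5)
  reduce: (1/5)
  (1/5) = 1
Product of signs = 1

1


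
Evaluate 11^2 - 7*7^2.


x^2 - d*y^2
= 11^2 - 7*7^2
= 121 - 343
= -222

-222


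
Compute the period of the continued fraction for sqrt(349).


Run the CF algorithm for sqrt(349).
a_0 = floor(sqrt(349)) = 18; set m_0=0, q_0=1.
Recurrence: m' = q*a - m,  q' = (d - m'^2)/q,  a' = floor((a_0 + m')/q').
  step 1: m=18, q=25, a=1
  step 2: m=7, q=12, a=2
  step 3: m=17, q=5, a=7
  step 4: m=18, q=5, a=7
  step 5: m=17, q=12, a=2
  step 6: m=7, q=25, a=1
  step 7: m=18, q=1, a=36
a_7 = 2*a_0 = 36, so the period closes here.
sqrt(349) = [18; 1, 2, 7, 7, 2, 1, 36]
Period length = 7

7


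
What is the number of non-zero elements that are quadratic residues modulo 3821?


For prime p, the number of non-zero quadratic residues is (p-1)/2.
= (3821-1)/2
= 1910

1910


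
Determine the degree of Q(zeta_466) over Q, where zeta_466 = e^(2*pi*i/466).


The degree equals Euler's totient phi(466).
466 = 2 * 233
phi(466) = 232

232


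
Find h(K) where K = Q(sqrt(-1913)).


K = Q(sqrt(-1913)). d mod 4 = 3, so D = disc(K) = 4d = -7652
h(K) equals the number of primitive reduced positive-definite forms (a, b, c) = a*x^2 + b*x*y + c*y^2 with b^2 - 4ac = D,
where reduced means |b| <= a <= c, with b >= 0 whenever |b| = a or a = c, and primitive means gcd(a, b, c) = 1.
Reduced forces 3a^2 <= |D| = 7652, so 1 <= a <= 50; b must have the parity of D, and c = (b^2 - D)/(4a) must be an integer >= a.
Enumerate a = 1..50, b in [-a, a]:
  a=1: (1, 0, 1913)  [1]
  a=2: (2, 2, 957)  [1]
  a=3: (3, -2, 638), (3, 2, 638)  [2]
  a=4..5: none
  a=6: (6, -2, 319), (6, 2, 319)  [2]
  a=7..8: none
  a=9: (9, -4, 213), (9, 4, 213)  [2]
  a=10: none
  a=11: (11, -2, 174), (11, 2, 174)  [2]
  a=12..16: none
  a=17: (17, -10, 114), (17, 10, 114)  [2]
  a=18: (18, -14, 109), (18, 14, 109)  [2]
  a=19: (19, -10, 102), (19, 10, 102)  [2]
  a=20..21: none
  a=22: (22, -2, 87), (22, 2, 87)  [2]
  a=23..26: none
  a=27: (27, -4, 71), (27, 4, 71)  [2]
  a=28: none
  a=29: (29, -2, 66), (29, 2, 66)  [2]
  a=30: none
  a=31: (31, -6, 62), (31, 6, 62)  [2]
  a=32: none
  a=33: (33, -20, 61), (33, -2, 58), (33, 2, 58), (33, 20, 61)  [4]
  a=34: (34, -10, 57), (34, 10, 57)  [2]
  a=35..36: none
  a=37: (37, -28, 57), (37, 28, 57)  [2]
  a=38: (38, -10, 51), (38, 10, 51)  [2]
  a=39..46: none
  a=47: (47, -44, 51), (47, 44, 51)  [2]
  a=48..50: none
Total reduced forms: 1 + 1 + 2 + 2 + 2 + 2 + 2 + 2 + 2 + 2 + 2 + 2 + 2 + 4 + 2 + 2 + 2 + 2 = 36
h = 36

36


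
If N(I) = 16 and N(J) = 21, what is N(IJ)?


N(IJ) = N(I) * N(J)
= 16 * 21
= 336

336


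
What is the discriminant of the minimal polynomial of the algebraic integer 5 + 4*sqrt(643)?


The element 5 + 4*sqrt(643) has minimal polynomial:
x^2 - 10*x - 10263
Discriminant = (-10)^2 - 4*(-10263)
= 100 + 41052
= 41152

41152


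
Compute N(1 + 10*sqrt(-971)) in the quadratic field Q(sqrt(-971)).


N(a + b*sqrt(d)) = a^2 - d*b^2
= (1)^2 - (-971)*(10)^2
= 1 + 97100
= 97101

97101


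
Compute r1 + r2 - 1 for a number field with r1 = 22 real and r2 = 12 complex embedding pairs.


By Dirichlet's unit theorem:
rank = r1 + r2 - 1
= 22 + 12 - 1
= 33

33


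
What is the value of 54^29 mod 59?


p = 59 is prime and the exponent is (p-1)/2 = 29, so by Euler's criterion 54^29 = (54/59) = +1 or -1 mod 59.
Compute by square-and-multiply:
  29 = 16 + 8 + 4 + 1 (binary 11101)
  Repeated squaring mod 59: 54^1 = 54, 54^2 = 25, 54^4 = 35, 54^8 = 45, 54^16 = 19
  54^29 = 54^16 * 54^8 * 54^4 * 54^1 = 19 * 45 * 35 * 54 mod 59
    19 * 45 = 855 = 29 mod 59
    29 * 35 = 1015 = 12 mod 59
    12 * 54 = 648 = 58 mod 59
  54^29 = 58 mod 59
Result 58 = p - 1 = -1 mod 59: 54 is a quadratic non-residue mod 59. As a residue in [0, p-1] the value is 58.
54^29 mod 59 = 58

58


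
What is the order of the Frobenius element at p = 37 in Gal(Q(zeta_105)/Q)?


The Frobenius at p in Gal(Q(zeta_n)/Q) = (Z/nZ)* is the class of p, so its order is ord_105(37), the smallest k >= 1 with 37^k = 1 mod 105.
n = 105 = 3 * 5 * 7, phi(105) = 48; the order divides phi(n).
Divisors of 48: 1, 2, 3, 4, 6, 8, 12, 16, 24, 48
Repeated squaring mod 105: 37^1 = 37, 37^2 = 4, 37^4 = 16, 37^8 = 46, 37^16 = 16, 37^32 = 46
Test divisors in increasing order:
  k=1: 37^1 = 37 mod 105
  k=2: 37^2 = 4 mod 105
  k=3: 37^3 = 4 * 37 = 43 mod 105
  k=4: 37^4 = 16 mod 105
  k=6: 37^6 = 16 * 4 = 64 mod 105
  k=8: 37^8 = 46 mod 105
  k=12: 37^12 = 46 * 16 = 1 mod 105  <- first divisor giving 1
Order = 12

12


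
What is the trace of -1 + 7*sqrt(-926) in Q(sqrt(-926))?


Tr(a + b*sqrt(d)) = (a + b*sqrt(d)) + (a - b*sqrt(d)) = 2a
= 2 * (-1)
= -2

-2


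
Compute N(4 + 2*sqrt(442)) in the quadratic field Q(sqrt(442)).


N(a + b*sqrt(d)) = a^2 - d*b^2
= (4)^2 - (442)*(2)^2
= 16 - 1768
= -1752

-1752


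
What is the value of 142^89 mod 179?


p = 179 is prime and the exponent is (p-1)/2 = 89, so by Euler's criterion 142^89 = (142/179) = +1 or -1 mod 179.
Compute by square-and-multiply:
  89 = 64 + 16 + 8 + 1 (binary 1011001)
  Repeated squaring mod 179: 142^1 = 142, 142^2 = 116, 142^4 = 31, 142^8 = 66, 142^16 = 60, 142^32 = 20, 142^64 = 42
  142^89 = 142^64 * 142^16 * 142^8 * 142^1 = 42 * 60 * 66 * 142 mod 179
    42 * 60 = 2520 = 14 mod 179
    14 * 66 = 924 = 29 mod 179
    29 * 142 = 4118 = 1 mod 179
  142^89 = 1 mod 179
Result 1: 142 is a quadratic residue mod 179.
142^89 mod 179 = 1

1


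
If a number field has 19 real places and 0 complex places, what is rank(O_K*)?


By Dirichlet's unit theorem:
rank = r1 + r2 - 1
= 19 + 0 - 1
= 18

18


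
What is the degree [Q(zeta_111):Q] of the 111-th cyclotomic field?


The degree equals Euler's totient phi(111).
111 = 3 * 37
phi(111) = 72

72


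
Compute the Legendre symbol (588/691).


p = 691 is prime, so compute (588/691) with the reciprocity algorithm (Jacobi-symbol steps: pull out 2s via (2/n), flip via reciprocity, reduce):
  pull out 2: (2/691) = -1  (since 691 mod 8 = 3)
  pull out 2: (2/691) = -1  (since 691 mod 8 = 3)
  reciprocity: (147/691) -> -(691/147)
  reduce: (103/147)
  reciprocity: (103/147) -> -(147/103)
  reduce: (44/103)
  pull out 2: (2/103) = +1  (since 103 mod 8 = 7)
  pull out 2: (2/103) = +1  (since 103 mod 8 = 7)
  reciprocity: (11/103) -> -(103/11)
  reduce: (4/11)
  pull out 2: (2/11) = -1  (since 11 mod 8 = 3)
  pull out 2: (2/11) = -1  (since 11 mod 8 = 3)
  (1/11) = 1
Product of signs = -1
(588/691) = -1

-1


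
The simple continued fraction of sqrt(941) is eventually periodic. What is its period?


Run the CF algorithm for sqrt(941).
a_0 = floor(sqrt(941)) = 30; set m_0=0, q_0=1.
Recurrence: m' = q*a - m,  q' = (d - m'^2)/q,  a' = floor((a_0 + m')/q').
  step 1: m=30, q=41, a=1
  step 2: m=11, q=20, a=2
  step 3: m=29, q=5, a=11
  step 4: m=26, q=53, a=1
  step 5: m=27, q=4, a=14
  step 6: m=29, q=25, a=2
  step 7: m=21, q=20, a=2
  step 8: m=19, q=29, a=1
  step 9: m=10, q=29, a=1
  step 10: m=19, q=20, a=2
  step 11: m=21, q=25, a=2
  step 12: m=29, q=4, a=14
  step 13: m=27, q=53, a=1
  step 14: m=26, q=5, a=11
  step 15: m=29, q=20, a=2
  step 16: m=11, q=41, a=1
  step 17: m=30, q=1, a=60
a_17 = 2*a_0 = 60, so the period closes here.
sqrt(941) = [30; 1, 2, 11, 1, 14, 2, 2, 1, 1, 2, 2, 14, 1, 11, 2, 1, 60]
Period length = 17

17
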